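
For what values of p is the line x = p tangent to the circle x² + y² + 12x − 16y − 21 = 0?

Tangency holds when the distance from the centre (−6, 8) to the line equals the radius 11:
|1·(−6) + 0·8 − p| / √1 = 11
|p − (−6)| = 11, so p = 5 or p = −17.

p = −17 or p = 5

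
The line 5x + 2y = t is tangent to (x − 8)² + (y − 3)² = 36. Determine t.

t = 46 ± 6√29

For a tangent, require d(centre, line) = r = 6.
|5·8 + 2·3 − t| / √29 = 6
|t − (46)| = 6√29.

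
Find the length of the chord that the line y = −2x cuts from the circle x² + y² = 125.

Express y = −2x and substitute into the circle:
5x² − 125 = 0  ⟹  x² − 25 = 0
x = 5 or x = −5, giving (5, −10) and (−5, 10).
|(5, −10) − (−5, 10)| = √((10)² + (−20)²) = 10√5.

10√5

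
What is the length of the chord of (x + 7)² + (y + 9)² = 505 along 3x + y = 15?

11√10

The distance from (−7, −9) to the line is 45/√10, and r² = 505.
Half the chord is √(r² − d²) = √(605/2), so the full chord is 11√10.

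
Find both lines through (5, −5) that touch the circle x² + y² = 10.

Write the tangent as mx − y + (−5 − m·(5)) = 0 and set its distance from the centre to √10:
[m·(−5) − (5)]² = 10(m² + 1)
3m² + 10m + 3 = 0, so m = −3 or m = −1/3.
Through (5, −5) these give 3x + y = 10 and x + 3y = −10.

3x + y = 10 and x + 3y = −10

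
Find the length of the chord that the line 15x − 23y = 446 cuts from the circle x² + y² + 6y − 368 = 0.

From the line, y = (−446 + 15x)/23. Substituting:
754x² − 11310x − 57304 = 0  ⟹  x² − 15x − 76 = 0
x = 19 or x = −4, giving (19, −7) and (−4, −22).
|(19, −7) − (−4, −22)| = √((23)² + (15)²) = √754.

√754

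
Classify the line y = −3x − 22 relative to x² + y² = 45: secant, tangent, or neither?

d² = (3·0 + 1·0 − (−22))²/10 = 242/5; r² = 45.
Since d² > r², the line lies outside the circle.

neither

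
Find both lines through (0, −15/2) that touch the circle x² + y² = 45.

Write the tangent as mx − y + (−15/2 − m·(0)) = 0 and set its distance from the centre to 3√5:
(0m − (15/2))² = 45(m² + 1)
4m² − 1 = 0, so m = −1/2 or m = 1/2.
With m = −1/2: x + 2y = −15. With m = 1/2: x − 2y = 15.

x + 2y = −15 and x − 2y = 15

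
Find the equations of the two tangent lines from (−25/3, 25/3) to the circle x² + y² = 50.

x + 7y = 50 and 7x + y = −50

Let a tangent through (−25/3, 25/3) have slope m. Its distance from (0, 0) must equal 5√2:
[m·(25/3) − (−25/3)]² = 50(m² + 1)
7m² + 50m + 7 = 0, so m = −1/7 or m = −7.
Through (−25/3, 25/3) these give x + 7y = 50 and 7x + y = −50.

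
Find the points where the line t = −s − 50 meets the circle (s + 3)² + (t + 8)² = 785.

(−26, −24) and (−19, −31)

Substitute t = −s − 50:
2s² + 90s + 988 = 0  ⟹  s² + 45s + 494 = 0
s = −19 or s = −26, giving (−19, −31) and (−26, −24).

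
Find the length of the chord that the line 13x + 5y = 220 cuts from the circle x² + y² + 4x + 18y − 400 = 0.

√194

The distance from (−2, −9) to the line is 291/√194, and r² = 485.
Chord = 2√(r² − d²) = 2·√(97/2) = √194.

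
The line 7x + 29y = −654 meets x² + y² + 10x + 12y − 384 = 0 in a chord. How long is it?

√890

Centre (−5, −6), r² = 445. Perpendicular distance d from centre to line = |445| / √890 = 445/√890.
Chord = 2√(r² − d²) = 2·√(445/2) = √890.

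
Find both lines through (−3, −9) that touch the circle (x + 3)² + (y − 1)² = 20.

A line y − (−9) = m(x − (−3)) is tangent when its distance from (−3, 1) is 2√5:
[m·(0) − (10)]² = 20(m² + 1)
m² − 4 = 0, so m = 2 or m = −2.
Through (−3, −9) these give 2x − y = 3 and 2x + y = −15.

2x − y = 3 and 2x + y = −15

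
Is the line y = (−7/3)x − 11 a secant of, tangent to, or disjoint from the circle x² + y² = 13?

Substituting the line into the circle gives 58x² + 462x + 972 = 0.
Discriminant = (462)² − 4·58·(972) = −12060 < 0.
No real roots: the line does not meet the circle.

disjoint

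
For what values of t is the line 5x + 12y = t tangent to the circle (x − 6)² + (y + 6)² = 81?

For a tangent, require d(centre, line) = r = 9.
|5·6 + 12·(−6) − t| / √169 = 9
|t − (−42)| = 9·13, so t = 75 or t = −159.

t = −159 or t = 75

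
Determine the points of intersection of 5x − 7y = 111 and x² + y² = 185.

Substitute y = (−111 + 5x)/7:
74x² − 1110x + 3256 = 0  ⟹  x² − 15x + 44 = 0
x = 11 or x = 4, giving (11, −8) and (4, −13).

(4, −13) and (11, −8)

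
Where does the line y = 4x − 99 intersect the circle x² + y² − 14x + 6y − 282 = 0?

(21, −15) and (25, 1)

Express y = 4x − 99 and substitute into the circle:
17x² − 782x + 8925 = 0  ⟹  x² − 46x + 525 = 0
x = 25 or x = 21, giving (25, 1) and (21, −15).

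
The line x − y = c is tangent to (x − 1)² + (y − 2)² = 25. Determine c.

c = −1 ± 5√2

For a tangent, require d(centre, line) = r = 5.
|1·1 − 1·2 − c| / √2 = 5
|c − (−1)| = 5√2.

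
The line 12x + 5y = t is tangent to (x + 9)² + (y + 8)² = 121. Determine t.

t = −291 or t = −5

For a tangent, require d(centre, line) = r = 11.
|12·(−9) + 5·(−8) − t| / √169 = 11
|t − (−148)| = 11·13, so t = −5 or t = −291.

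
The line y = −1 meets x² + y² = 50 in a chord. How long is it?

14

The distance from (0, 0) to the line is 1, and r² = 50.
Chord = 2√(r² − d²) = 2·√(49) = 14.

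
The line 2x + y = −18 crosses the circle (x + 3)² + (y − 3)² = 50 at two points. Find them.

(−10, 2) and (−8, −2)

Substitute y = −2x − 18:
5x² + 90x + 400 = 0  ⟹  x² + 18x + 80 = 0
x = −8 or x = −10, giving (−8, −2) and (−10, 2).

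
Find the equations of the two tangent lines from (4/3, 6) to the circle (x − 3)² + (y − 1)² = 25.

Let a tangent through (4/3, 6) have slope m. Its distance from (3, 1) must equal 5:
[m·(5/3) − (−5)]² = 25(m² + 1)
4m² − 3m = 0, so m = 3/4 or m = 0.
With m = 3/4: 3x − 4y = −20. With m = 0: y = 6.

3x − 4y = −20 and y = 6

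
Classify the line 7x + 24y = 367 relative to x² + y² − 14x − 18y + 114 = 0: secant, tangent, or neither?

neither

Substituting the line into the circle gives 625x² − 10178x + 41809 = 0.
Discriminant = (−10178)² − 4·625·(41809) = −930816 < 0.
No real roots: the line does not meet the circle.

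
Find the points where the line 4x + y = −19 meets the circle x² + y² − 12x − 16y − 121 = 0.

(−8, 13) and (−4, −3)

Express y = −4x − 19 and substitute into the circle:
17x² + 204x + 544 = 0  ⟹  x² + 12x + 32 = 0
x = −4 or x = −8, giving (−4, −3) and (−8, 13).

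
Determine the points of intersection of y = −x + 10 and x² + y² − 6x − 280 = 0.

(−5, 15) and (18, −8)

Express y = −x + 10 and substitute into the circle:
2x² − 26x − 180 = 0  ⟹  x² − 13x − 90 = 0
x = 18 or x = −5, giving (18, −8) and (−5, 15).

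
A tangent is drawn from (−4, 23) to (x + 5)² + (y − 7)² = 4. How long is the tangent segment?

√253

Centre (−5, 7), r² = 4. |PO|² = (1)² + (16)² = 257.
By the tangent–radius right angle, tangent length = √(|PO|² − r²) = √253.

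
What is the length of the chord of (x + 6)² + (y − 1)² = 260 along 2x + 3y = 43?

Substitute y = (43 − 2x)/3:
13x² − 52x − 416 = 0  ⟹  x² − 4x − 32 = 0
x = 8 or x = −4, giving (8, 9) and (−4, 17).
|(8, 9) − (−4, 17)| = √((12)² + (−8)²) = 4√13.

4√13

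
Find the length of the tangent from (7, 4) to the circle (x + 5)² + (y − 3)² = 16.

The centre is (−5, 3) and r = 4. The square of the distance from P to the centre is 144 + 1 = 145.
By the tangent–radius right angle, tangent length = √(|PO|² − r²) = √129.

√129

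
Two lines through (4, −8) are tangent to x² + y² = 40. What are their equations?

Write the tangent as mx − y + (−8 − m·(4)) = 0 and set its distance from the centre to 2√10:
[m·(−4) − (8)]² = 40(m² + 1)
3m² − 8m − 3 = 0, so m = −1/3 or m = 3.
Through (4, −8) these give x + 3y = −20 and 3x − y = 20.

x + 3y = −20 and 3x − y = 20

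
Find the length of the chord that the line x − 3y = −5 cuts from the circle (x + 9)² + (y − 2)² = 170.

From the line, y = (5 + x)/3. Substituting:
10x² + 160x − 800 = 0  ⟹  x² + 16x − 80 = 0
x = 4 or x = −20, giving (4, 3) and (−20, −5).
Chord length = distance between (4, 3) and (−20, −5) = √640 = 8√10.

8√10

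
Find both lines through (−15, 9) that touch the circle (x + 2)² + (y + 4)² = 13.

Let a tangent through (−15, 9) have slope m. Its distance from (−2, −4) must equal √13:
(13m − (−13))² = 13(m² + 1)
6m² + 13m + 6 = 0, so m = −2/3 or m = −3/2.
With m = −2/3: 2x + 3y = −3. With m = −3/2: 3x + 2y = −27.

2x + 3y = −3 and 3x + 2y = −27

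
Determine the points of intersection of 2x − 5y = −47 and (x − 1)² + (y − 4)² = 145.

Substitute y = (47 + 2x)/5:
29x² + 58x − 2871 = 0  ⟹  x² + 2x − 99 = 0
x = 9 or x = −11, giving (9, 13) and (−11, 5).

(−11, 5) and (9, 13)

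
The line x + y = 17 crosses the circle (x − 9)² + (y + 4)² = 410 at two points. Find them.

Express y = −x + 17 and substitute into the circle:
2x² − 60x + 112 = 0  ⟹  x² − 30x + 56 = 0
x = 28 or x = 2, giving (28, −11) and (2, 15).

(2, 15) and (28, −11)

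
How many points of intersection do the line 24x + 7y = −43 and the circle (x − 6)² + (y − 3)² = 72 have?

2

Substituting the line into the circle gives 625x² + 2484x + 2332 = 0.
Δ = 6170256 − 5830000 = 340256.
Two real roots: the line is a secant.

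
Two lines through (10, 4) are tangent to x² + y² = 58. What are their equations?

Let a tangent through (10, 4) have slope m. Its distance from (0, 0) must equal √58:
(−10m − (−4))² = 58(m² + 1)
21m² − 40m − 21 = 0, so m = 7/3 or m = −3/7.
With m = 7/3: 7x − 3y = 58. With m = −3/7: 3x + 7y = 58.

7x − 3y = 58 and 3x + 7y = 58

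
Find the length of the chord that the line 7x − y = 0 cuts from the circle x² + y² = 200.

20√2

From the line, y = 7x. Substituting:
50x² − 200 = 0  ⟹  x² − 4 = 0
x = 2 or x = −2, giving (2, 14) and (−2, −14).
Chord length = distance between (2, 14) and (−2, −14) = √800 = 20√2.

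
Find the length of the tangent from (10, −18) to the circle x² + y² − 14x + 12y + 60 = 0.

8√2

Centre (7, −6), r² = 25. |PO|² = (3)² + (−12)² = 153.
The tangent meets the radius at right angles, so tangent² = |PO|² − r² = 153 − 25 = 128.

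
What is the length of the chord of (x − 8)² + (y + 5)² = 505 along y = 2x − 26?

20√5

From the line, y = 2x − 26. Substituting:
5x² − 100x = 0  ⟹  x² − 20x = 0
x = 20 or x = 0, giving (20, 14) and (0, −26).
|(20, 14) − (0, −26)| = √((20)² + (40)²) = 20√5.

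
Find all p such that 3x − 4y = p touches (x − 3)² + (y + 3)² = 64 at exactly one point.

p = −19 or p = 61

The line touches the circle iff its distance from (3, −3) is 8:
|3·3 − 4·(−3) − p| / √25 = 8
|p − (21)| = 8·5, so p = 61 or p = −19.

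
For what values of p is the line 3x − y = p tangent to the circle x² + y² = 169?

p = ±13√10

The line touches the circle iff its distance from (0, 0) is 13:
|3·0 − 1·0 − p| / √10 = 13
|p| = 13√10.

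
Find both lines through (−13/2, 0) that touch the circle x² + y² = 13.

Let a tangent through (−13/2, 0) have slope m. Its distance from (0, 0) must equal √13:
(13/2m − (0))² = 13(m² + 1)
9m² − 4 = 0, so m = 2/3 or m = −2/3.
With m = 2/3: 2x − 3y = −13. With m = −2/3: 2x + 3y = −13.

2x − 3y = −13 and 2x + 3y = −13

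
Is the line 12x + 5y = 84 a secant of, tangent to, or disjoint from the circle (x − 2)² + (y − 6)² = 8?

secant

Substituting the line into the circle gives 169x² − 1396x + 2816 = 0.
Discriminant = (−1396)² − 4·169·(2816) = 45200 > 0.
Two real roots: the line is a secant.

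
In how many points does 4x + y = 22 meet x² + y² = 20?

0

Substituting the line into the circle gives 17x² − 176x + 464 = 0.
Δ = 30976 − 31552 = −576.
No real roots: the line does not meet the circle.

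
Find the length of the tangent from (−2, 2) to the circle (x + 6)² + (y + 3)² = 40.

With centre O = (−6, −3), |OP|² = 41 and r² = 40.
Power of the point: PT² = |PO|² − r² = 1, so PT = 1.

1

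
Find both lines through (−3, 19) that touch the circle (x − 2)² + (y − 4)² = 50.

x + y = 16 and 7x − y = −40

A line y − (19) = m(x − (−3)) is tangent when its distance from (2, 4) is 5√2:
(5m − (−15))² = 50(m² + 1)
m² − 6m − 7 = 0, so m = −1 or m = 7.
With m = −1: x + y = 16. With m = 7: 7x − y = −40.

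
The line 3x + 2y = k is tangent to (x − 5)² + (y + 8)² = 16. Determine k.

For a tangent, require d(centre, line) = r = 4.
|3·5 + 2·(−8) − k| / √13 = 4
|k − (−1)| = 4√13.

k = −1 ± 4√13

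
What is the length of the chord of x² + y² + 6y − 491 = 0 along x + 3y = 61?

2√10

From the line, y = (61 − x)/3. Substituting:
10x² − 140x + 400 = 0  ⟹  x² − 14x + 40 = 0
x = 10 or x = 4, giving (10, 17) and (4, 19).
Chord length = distance between (10, 17) and (4, 19) = √40 = 2√10.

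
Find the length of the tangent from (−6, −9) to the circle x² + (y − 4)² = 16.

The centre is (0, 4) and r = 4. The square of the distance from P to the centre is 36 + 169 = 205.
By the tangent–radius right angle, tangent length = √(|PO|² − r²) = √189 = 3√21.

3√21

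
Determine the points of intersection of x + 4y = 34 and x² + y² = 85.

From the line, y = (34 − x)/4. Substituting:
17x² − 68x − 204 = 0  ⟹  x² − 4x − 12 = 0
x = 6 or x = −2, giving (6, 7) and (−2, 9).

(−2, 9) and (6, 7)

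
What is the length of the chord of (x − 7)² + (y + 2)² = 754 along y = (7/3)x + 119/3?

4√58

Centre (7, −2), r² = 754. Perpendicular distance d from centre to line = |174| / √58 = 174/√58.
Chord = 2√(r² − d²) = 2·√(232) = 4√58.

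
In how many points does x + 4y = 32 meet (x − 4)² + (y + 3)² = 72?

0

d² = (1·4 + 4·(−3) − (32))²/17 = 1600/17; r² = 72.
Since d² > r², the line lies outside the circle.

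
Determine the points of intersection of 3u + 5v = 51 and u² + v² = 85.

Substitute v = (51 − 3u)/5:
34u² − 306u + 476 = 0  ⟹  u² − 9u + 14 = 0
u = 7 or u = 2, giving (7, 6) and (2, 9).

(2, 9) and (7, 6)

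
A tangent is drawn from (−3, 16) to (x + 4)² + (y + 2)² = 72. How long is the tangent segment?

The centre is (−4, −2) and r = 6√2. The square of the distance from P to the centre is 1 + 324 = 325.
Power of the point: PT² = |PO|² − r² = 253, so PT = √253.

√253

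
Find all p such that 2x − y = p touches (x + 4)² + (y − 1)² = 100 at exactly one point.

Tangency holds when the distance from the centre (−4, 1) to the line equals the radius 10:
|2·(−4) − 1·1 − p| / √5 = 10
|p − (−9)| = 10√5.

p = −9 ± 10√5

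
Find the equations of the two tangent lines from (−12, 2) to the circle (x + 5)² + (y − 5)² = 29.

Write the tangent as mx − y + (2 − m·(−12)) = 0 and set its distance from the centre to √29:
[m·(7) − (3)]² = 29(m² + 1)
10m² − 21m − 10 = 0, so m = 5/2 or m = −2/5.
Through (−12, 2) these give 5x − 2y = −64 and 2x + 5y = −14.

5x − 2y = −64 and 2x + 5y = −14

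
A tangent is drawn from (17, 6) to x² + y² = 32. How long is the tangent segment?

Centre (0, 0), r² = 32. |PO|² = (17)² + (6)² = 325.
By the tangent–radius right angle, tangent length = √(|PO|² − r²) = √293.

√293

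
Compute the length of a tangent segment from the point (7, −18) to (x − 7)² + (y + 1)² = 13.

2√69

The centre is (7, −1) and r = √13. The square of the distance from P to the centre is 0 + 289 = 289.
By the tangent–radius right angle, tangent length = √(|PO|² − r²) = √276 = 2√69.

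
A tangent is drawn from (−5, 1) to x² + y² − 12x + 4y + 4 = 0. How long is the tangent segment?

Centre (6, −2), r² = 36. |PO|² = (−11)² + (3)² = 130.
By the tangent–radius right angle, tangent length = √(|PO|² − r²) = √94.

√94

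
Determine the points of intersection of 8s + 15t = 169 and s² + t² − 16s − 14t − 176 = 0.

Express t = (169 − 8s)/15 and substitute into the circle:
289s² − 4624s − 46529 = 0  ⟹  s² − 16s − 161 = 0
s = 23 or s = −7, giving (23, −1) and (−7, 15).

(−7, 15) and (23, −1)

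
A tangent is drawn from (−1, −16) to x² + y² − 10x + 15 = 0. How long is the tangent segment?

The centre is (5, 0) and r = √10. The square of the distance from P to the centre is 36 + 256 = 292.
The tangent meets the radius at right angles, so tangent² = |PO|² − r² = 292 − 10 = 282.

√282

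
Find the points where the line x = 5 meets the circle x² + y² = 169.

The line gives x = 5. Substituting into the circle:
y² − 144 = 0
y = 12 or y = −12, giving (5, 12) and (5, −12).

(5, −12) and (5, 12)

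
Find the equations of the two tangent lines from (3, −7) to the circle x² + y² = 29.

Write the tangent as mx − y + (−7 − m·(3)) = 0 and set its distance from the centre to √29:
[m·(−3) − (7)]² = 29(m² + 1)
10m² − 21m − 10 = 0, so m = −2/5 or m = 5/2.
Through (3, −7) these give 2x + 5y = −29 and 5x − 2y = 29.

2x + 5y = −29 and 5x − 2y = 29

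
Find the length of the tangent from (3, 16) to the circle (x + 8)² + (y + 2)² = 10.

With centre O = (−8, −2), |OP|² = 445 and r² = 10.
The tangent meets the radius at right angles, so tangent² = |PO|² − r² = 445 − 10 = 435.

√435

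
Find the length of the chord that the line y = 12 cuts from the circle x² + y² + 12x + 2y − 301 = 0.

Substitute y = 12:
x² + 12x − 133 = 0
x = 7 or x = −19, giving (7, 12) and (−19, 12).
Chord length = distance between (7, 12) and (−19, 12) = √676 = 26.

26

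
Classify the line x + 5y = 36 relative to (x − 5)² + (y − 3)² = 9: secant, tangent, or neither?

neither

Substituting the line into the circle gives 26x² − 292x + 841 = 0.
Discriminant = (−292)² − 4·26·(841) = −2200 < 0.
No real roots: the line does not meet the circle.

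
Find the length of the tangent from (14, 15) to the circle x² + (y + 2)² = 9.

2√119

With centre O = (0, −2), |OP|² = 485 and r² = 9.
The tangent meets the radius at right angles, so tangent² = |PO|² − r² = 485 − 9 = 476.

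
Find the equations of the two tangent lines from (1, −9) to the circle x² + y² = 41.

4x + 5y = −41 and 5x − 4y = 41

A line y − (−9) = m(x − (1)) is tangent when its distance from (0, 0) is √41:
[m·(−1) − (9)]² = 41(m² + 1)
20m² − 9m − 20 = 0, so m = −4/5 or m = 5/4.
With m = −4/5: 4x + 5y = −41. With m = 5/4: 5x − 4y = 41.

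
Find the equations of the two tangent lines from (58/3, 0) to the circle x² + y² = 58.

Let a tangent through (58/3, 0) have slope m. Its distance from (0, 0) must equal √58:
[m·(−58/3) − (0)]² = 58(m² + 1)
49m² − 9 = 0, so m = 3/7 or m = −3/7.
With m = 3/7: 3x − 7y = 58. With m = −3/7: 3x + 7y = 58.

3x − 7y = 58 and 3x + 7y = 58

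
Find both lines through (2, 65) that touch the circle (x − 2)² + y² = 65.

Write the tangent as mx − y + (65 − m·(2)) = 0 and set its distance from the centre to √65:
(0m − (−65))² = 65(m² + 1)
m² − 64 = 0, so m = −8 or m = 8.
Through (2, 65) these give 8x + y = 81 and 8x − y = −49.

8x + y = 81 and 8x − y = −49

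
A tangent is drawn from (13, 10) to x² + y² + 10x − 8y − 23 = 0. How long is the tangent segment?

With centre O = (−5, 4), |OP|² = 360 and r² = 64.
By the tangent–radius right angle, tangent length = √(|PO|² − r²) = √296 = 2√74.

2√74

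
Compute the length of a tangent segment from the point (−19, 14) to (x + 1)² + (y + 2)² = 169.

√411

The centre is (−1, −2) and r = 13. The square of the distance from P to the centre is 324 + 256 = 580.
The tangent meets the radius at right angles, so tangent² = |PO|² − r² = 580 − 169 = 411.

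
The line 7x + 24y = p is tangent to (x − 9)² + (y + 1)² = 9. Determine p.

p = −36 or p = 114

For a tangent, require d(centre, line) = r = 3.
|7·9 + 24·(−1) − p| / √625 = 3
|p − (39)| = 3·25, so p = 114 or p = −36.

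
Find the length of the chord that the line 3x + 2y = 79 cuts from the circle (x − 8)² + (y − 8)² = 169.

Substitute y = (79 − 3x)/2:
13x² − 442x + 3549 = 0  ⟹  x² − 34x + 273 = 0
x = 21 or x = 13, giving (21, 8) and (13, 20).
Chord length = distance between (21, 8) and (13, 20) = √208 = 4√13.

4√13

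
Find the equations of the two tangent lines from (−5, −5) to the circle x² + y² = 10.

A line y − (−5) = m(x − (−5)) is tangent when its distance from (0, 0) is √10:
(5m − (5))² = 10(m² + 1)
3m² − 10m + 3 = 0, so m = 1/3 or m = 3.
Through (−5, −5) these give x − 3y = 10 and 3x − y = −10.

x − 3y = 10 and 3x − y = −10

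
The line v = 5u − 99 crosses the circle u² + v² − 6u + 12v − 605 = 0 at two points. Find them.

Substitute v = 5u − 99:
26u² − 936u + 8008 = 0  ⟹  u² − 36u + 308 = 0
u = 22 or u = 14, giving (22, 11) and (14, −29).

(14, −29) and (22, 11)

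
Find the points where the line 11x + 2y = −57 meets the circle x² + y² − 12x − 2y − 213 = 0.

Substitute y = (−57 − 11x)/2:
125x² + 1250x + 2625 = 0  ⟹  x² + 10x + 21 = 0
x = −3 or x = −7, giving (−3, −12) and (−7, 10).

(−7, 10) and (−3, −12)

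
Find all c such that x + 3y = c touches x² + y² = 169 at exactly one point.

c = ±13√10

The line touches the circle iff its distance from (0, 0) is 13:
|1·0 + 3·0 − c| / √10 = 13
|c| = 13√10.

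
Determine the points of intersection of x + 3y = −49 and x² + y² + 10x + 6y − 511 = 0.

Substitute y = (−49 − x)/3:
10x² + 170x − 3080 = 0  ⟹  x² + 17x − 308 = 0
x = 11 or x = −28, giving (11, −20) and (−28, −7).

(−28, −7) and (11, −20)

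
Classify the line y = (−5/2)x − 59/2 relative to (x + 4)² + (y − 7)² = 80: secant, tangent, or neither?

Substituting the line into the circle gives 29x² + 762x + 5073 = 0.
Δ = 580644 − 588468 = −7824.
No real roots: the line does not meet the circle.

neither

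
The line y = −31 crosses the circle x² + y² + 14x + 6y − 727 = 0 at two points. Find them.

Express y = −31 and substitute into the circle:
x² + 14x + 48 = 0
x = −6 or x = −8, giving (−6, −31) and (−8, −31).

(−8, −31) and (−6, −31)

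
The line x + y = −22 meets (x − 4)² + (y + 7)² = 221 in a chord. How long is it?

9√2

The distance from (4, −7) to the line is 19/√2, and r² = 221.
Half the chord is √(r² − d²) = √(81/2), so the full chord is 9√2.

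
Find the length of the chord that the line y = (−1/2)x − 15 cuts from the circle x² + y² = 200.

From the line, y = (−30 − x)/2. Substituting:
5x² + 60x + 100 = 0  ⟹  x² + 12x + 20 = 0
x = −2 or x = −10, giving (−2, −14) and (−10, −10).
Chord length = distance between (−2, −14) and (−10, −10) = √80 = 4√5.

4√5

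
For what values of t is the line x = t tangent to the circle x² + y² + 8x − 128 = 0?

t = −16 or t = 8

The line touches the circle iff its distance from (−4, 0) is 12:
|1·(−4) + 0·0 − t| / √1 = 12
|t − (−4)| = 12, so t = 8 or t = −16.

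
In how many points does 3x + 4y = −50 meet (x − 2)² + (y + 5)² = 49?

0

Substituting the line into the circle gives 25x² + 116x + 180 = 0.
Discriminant = (116)² − 4·25·(180) = −4544 < 0.
No real roots: the line does not meet the circle.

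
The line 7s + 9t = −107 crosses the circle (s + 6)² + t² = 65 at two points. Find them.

Express t = (−107 − 7s)/9 and substitute into the circle:
130s² + 2470s + 9100 = 0  ⟹  s² + 19s + 70 = 0
s = −5 or s = −14, giving (−5, −8) and (−14, −1).

(−14, −1) and (−5, −8)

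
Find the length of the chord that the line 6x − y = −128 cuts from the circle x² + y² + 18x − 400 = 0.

6√37

Centre (−9, 0), r² = 481. Perpendicular distance d from centre to line = |74| / √37 = 74/√37.
Half the chord is √(r² − d²) = √(333), so the full chord is 6√37.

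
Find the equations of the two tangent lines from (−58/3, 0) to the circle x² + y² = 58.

A line y − (0) = m(x − (−58/3)) is tangent when its distance from (0, 0) is √58:
[m·(58/3) − (0)]² = 58(m² + 1)
49m² − 9 = 0, so m = 3/7 or m = −3/7.
With m = 3/7: 3x − 7y = −58. With m = −3/7: 3x + 7y = −58.

3x − 7y = −58 and 3x + 7y = −58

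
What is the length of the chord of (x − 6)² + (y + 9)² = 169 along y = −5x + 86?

√26

Centre (6, −9), r² = 169. Perpendicular distance d from centre to line = |−65| / √26 = 65/√26.
Half the chord is √(r² − d²) = √(13/2), so the full chord is √26.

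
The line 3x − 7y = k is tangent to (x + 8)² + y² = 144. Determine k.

The line touches the circle iff its distance from (−8, 0) is 12:
|3·(−8) − 7·0 − k| / √58 = 12
|k − (−24)| = 12√58.

k = −24 ± 12√58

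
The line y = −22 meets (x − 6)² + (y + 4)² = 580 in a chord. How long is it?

Centre (6, −4), r² = 580. Perpendicular distance d from centre to line = |18| / √1 = 18.
Chord = 2√(r² − d²) = 2·√(256) = 32.

32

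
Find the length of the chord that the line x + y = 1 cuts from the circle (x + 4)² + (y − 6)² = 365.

Centre (−4, 6), r² = 365. Perpendicular distance d from centre to line = |1| / √2 = 1/√2.
Half the chord is √(r² − d²) = √(729/2), so the full chord is 27√2.

27√2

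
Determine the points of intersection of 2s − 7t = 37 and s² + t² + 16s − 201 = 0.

(−20, −11) and (8, −3)

From the line, t = (−37 + 2s)/7. Substituting:
53s² + 636s − 8480 = 0  ⟹  s² + 12s − 160 = 0
s = 8 or s = −20, giving (8, −3) and (−20, −11).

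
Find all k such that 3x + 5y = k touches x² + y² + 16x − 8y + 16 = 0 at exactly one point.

k = −4 ± 8√34

Tangency holds when the distance from the centre (−8, 4) to the line equals the radius 8:
|3·(−8) + 5·4 − k| / √34 = 8
|k − (−4)| = 8√34.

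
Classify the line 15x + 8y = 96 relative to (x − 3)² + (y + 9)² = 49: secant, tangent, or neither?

d² = (15·3 + 8·(−9) − (96))²/289 = 15129/289; r² = 49.
Since d² > r², the line lies outside the circle.

neither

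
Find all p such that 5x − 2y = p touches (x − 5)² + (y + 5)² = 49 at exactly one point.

The line touches the circle iff its distance from (5, −5) is 7:
|5·5 − 2·(−5) − p| / √29 = 7
|p − (35)| = 7√29.

p = 35 ± 7√29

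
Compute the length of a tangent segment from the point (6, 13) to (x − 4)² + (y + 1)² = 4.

Centre (4, −1), r² = 4. |PO|² = (2)² + (14)² = 200.
The tangent meets the radius at right angles, so tangent² = |PO|² − r² = 200 − 4 = 196.

14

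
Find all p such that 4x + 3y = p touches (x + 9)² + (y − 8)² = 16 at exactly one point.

p = −32 or p = 8

For a tangent, require d(centre, line) = r = 4.
|4·(−9) + 3·8 − p| / √25 = 4
|p − (−12)| = 4·5, so p = 8 or p = −32.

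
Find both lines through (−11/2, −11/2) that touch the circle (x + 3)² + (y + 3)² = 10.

x + 3y = −22 and 3x + y = −22

A line y − (−11/2) = m(x − (−11/2)) is tangent when its distance from (−3, −3) is √10:
[m·(5/2) − (5/2)]² = 10(m² + 1)
3m² + 10m + 3 = 0, so m = −1/3 or m = −3.
With m = −1/3: x + 3y = −22. With m = −3: 3x + y = −22.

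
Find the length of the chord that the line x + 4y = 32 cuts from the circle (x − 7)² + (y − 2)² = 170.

6√17

The distance from (7, 2) to the line is 17/√17, and r² = 170.
Chord = 2√(r² − d²) = 2·√(153) = 6√17.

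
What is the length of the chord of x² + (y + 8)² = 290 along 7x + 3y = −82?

4√58

Centre (0, −8), r² = 290. Perpendicular distance d from centre to line = |58| / √58 = 58/√58.
Chord = 2√(r² − d²) = 2·√(232) = 4√58.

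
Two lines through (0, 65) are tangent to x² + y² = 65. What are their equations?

Let a tangent through (0, 65) have slope m. Its distance from (0, 0) must equal √65:
(0m − (−65))² = 65(m² + 1)
m² − 64 = 0, so m = 8 or m = −8.
With m = 8: 8x − y = −65. With m = −8: 8x + y = 65.

8x − y = −65 and 8x + y = 65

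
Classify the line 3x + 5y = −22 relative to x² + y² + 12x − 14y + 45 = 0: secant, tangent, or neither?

neither

d² = (3·(−6) + 5·7 − (−22))²/34 = 1521/34; r² = 40.
Since d² > r², the line lies outside the circle.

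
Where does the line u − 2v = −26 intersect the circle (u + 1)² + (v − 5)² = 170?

Express v = (26 + u)/2 and substitute into the circle:
5u² + 40u − 420 = 0  ⟹  u² + 8u − 84 = 0
u = 6 or u = −14, giving (6, 16) and (−14, 6).

(−14, 6) and (6, 16)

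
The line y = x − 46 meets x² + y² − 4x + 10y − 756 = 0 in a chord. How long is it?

Centre (2, −5), r² = 785. Perpendicular distance d from centre to line = |−39| / √2 = 39/√2.
Half the chord is √(r² − d²) = √(49/2), so the full chord is 7√2.

7√2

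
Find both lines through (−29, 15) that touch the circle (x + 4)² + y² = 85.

2x + 9y = 77 and 7x + 6y = −113

A line y − (15) = m(x − (−29)) is tangent when its distance from (−4, 0) is √85:
[m·(25) − (−15)]² = 85(m² + 1)
54m² + 75m + 14 = 0, so m = −2/9 or m = −7/6.
Through (−29, 15) these give 2x + 9y = 77 and 7x + 6y = −113.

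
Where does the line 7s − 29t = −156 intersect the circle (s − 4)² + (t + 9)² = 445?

From the line, t = (156 + 7s)/29. Substituting:
890s² − 890s − 186900 = 0  ⟹  s² − s − 210 = 0
s = 15 or s = −14, giving (15, 9) and (−14, 2).

(−14, 2) and (15, 9)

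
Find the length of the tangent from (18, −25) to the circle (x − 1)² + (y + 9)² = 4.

√541

The centre is (1, −9) and r = 2. The square of the distance from P to the centre is 289 + 256 = 545.
By the tangent–radius right angle, tangent length = √(|PO|² − r²) = √541.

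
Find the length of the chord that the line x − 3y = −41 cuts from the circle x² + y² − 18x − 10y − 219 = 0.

9√10

Centre (9, 5), r² = 325. Perpendicular distance d from centre to line = |35| / √10 = 35/√10.
Chord = 2√(r² − d²) = 2·√(405/2) = 9√10.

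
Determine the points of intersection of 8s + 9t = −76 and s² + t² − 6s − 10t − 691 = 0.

(−23, 12) and (13, −20)

From the line, t = (−76 − 8s)/9. Substituting:
145s² + 1450s − 43355 = 0  ⟹  s² + 10s − 299 = 0
s = 13 or s = −23, giving (13, −20) and (−23, 12).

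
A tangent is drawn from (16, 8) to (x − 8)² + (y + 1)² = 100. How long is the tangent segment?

3√5

With centre O = (8, −1), |OP|² = 145 and r² = 100.
The tangent meets the radius at right angles, so tangent² = |PO|² − r² = 145 − 100 = 45.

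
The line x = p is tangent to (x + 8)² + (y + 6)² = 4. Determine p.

p = −10 or p = −6

The line touches the circle iff its distance from (−8, −6) is 2:
|1·(−8) + 0·(−6) − p| / √1 = 2
|p − (−8)| = 2, so p = −6 or p = −10.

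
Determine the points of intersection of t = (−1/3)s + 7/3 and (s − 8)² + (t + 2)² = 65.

(1, 2) and (16, −3)

Express t = (7 − s)/3 and substitute into the circle:
10s² − 170s + 160 = 0  ⟹  s² − 17s + 16 = 0
s = 16 or s = 1, giving (16, −3) and (1, 2).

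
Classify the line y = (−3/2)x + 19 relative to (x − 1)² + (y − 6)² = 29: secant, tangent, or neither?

neither

Substituting the line into the circle gives 13x² − 164x + 564 = 0.
Discriminant = (−164)² − 4·13·(564) = −2432 < 0.
No real roots: the line does not meet the circle.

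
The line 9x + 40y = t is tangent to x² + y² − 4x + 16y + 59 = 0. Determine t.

t = −425 or t = −179

Tangency holds when the distance from the centre (2, −8) to the line equals the radius 3:
|9·2 + 40·(−8) − t| / √1681 = 3
|t − (−302)| = 3·41, so t = −179 or t = −425.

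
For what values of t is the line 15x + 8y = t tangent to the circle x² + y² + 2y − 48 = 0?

t = −127 or t = 111

Tangency holds when the distance from the centre (0, −1) to the line equals the radius 7:
|15·0 + 8·(−1) − t| / √289 = 7
|t − (−8)| = 7·17, so t = 111 or t = −127.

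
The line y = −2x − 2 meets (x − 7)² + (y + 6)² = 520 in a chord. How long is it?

20√5

The distance from (7, −6) to the line is 10/√5, and r² = 520.
Chord = 2√(r² − d²) = 2·√(500) = 20√5.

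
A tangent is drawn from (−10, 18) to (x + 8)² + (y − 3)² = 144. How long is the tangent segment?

√85

With centre O = (−8, 3), |OP|² = 229 and r² = 144.
The tangent meets the radius at right angles, so tangent² = |PO|² − r² = 229 − 144 = 85.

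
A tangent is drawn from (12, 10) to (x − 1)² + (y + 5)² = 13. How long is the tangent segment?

3√37

Centre (1, −5), r² = 13. |PO|² = (11)² + (15)² = 346.
The tangent meets the radius at right angles, so tangent² = |PO|² − r² = 346 − 13 = 333.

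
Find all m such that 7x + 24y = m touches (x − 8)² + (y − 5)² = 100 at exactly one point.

m = −74 or m = 426

Tangency holds when the distance from the centre (8, 5) to the line equals the radius 10:
|7·8 + 24·5 − m| / √625 = 10
|m − (176)| = 10·25, so m = 426 or m = −74.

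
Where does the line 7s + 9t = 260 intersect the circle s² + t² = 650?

(5, 25) and (23, 11)

Express t = (260 − 7s)/9 and substitute into the circle:
130s² − 3640s + 14950 = 0  ⟹  s² − 28s + 115 = 0
s = 23 or s = 5, giving (23, 11) and (5, 25).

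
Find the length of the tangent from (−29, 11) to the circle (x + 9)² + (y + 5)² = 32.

4√39

With centre O = (−9, −5), |OP|² = 656 and r² = 32.
The tangent meets the radius at right angles, so tangent² = |PO|² − r² = 656 − 32 = 624.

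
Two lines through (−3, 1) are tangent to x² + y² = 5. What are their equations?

Let a tangent through (−3, 1) have slope m. Its distance from (0, 0) must equal √5:
[m·(3) − (−1)]² = 5(m² + 1)
2m² + 3m − 2 = 0, so m = 1/2 or m = −2.
Through (−3, 1) these give x − 2y = −5 and 2x + y = −5.

x − 2y = −5 and 2x + y = −5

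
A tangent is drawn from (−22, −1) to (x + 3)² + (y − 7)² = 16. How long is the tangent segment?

Centre (−3, 7), r² = 16. |PO|² = (−19)² + (−8)² = 425.
Power of the point: PT² = |PO|² − r² = 409, so PT = √409.

√409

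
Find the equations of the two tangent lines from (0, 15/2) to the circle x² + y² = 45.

Let a tangent through (0, 15/2) have slope m. Its distance from (0, 0) must equal 3√5:
[m·(0) − (−15/2)]² = 45(m² + 1)
4m² − 1 = 0, so m = 1/2 or m = −1/2.
With m = 1/2: x − 2y = −15. With m = −1/2: x + 2y = 15.

x − 2y = −15 and x + 2y = 15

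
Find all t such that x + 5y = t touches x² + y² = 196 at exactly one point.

t = ±14√26

Tangency holds when the distance from the centre (0, 0) to the line equals the radius 14:
|1·0 + 5·0 − t| / √26 = 14
|t| = 14√26.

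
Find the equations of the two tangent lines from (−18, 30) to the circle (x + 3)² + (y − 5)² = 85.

6x + 7y = 102 and 9x + 2y = −102

A line y − (30) = m(x − (−18)) is tangent when its distance from (−3, 5) is √85:
[m·(15) − (−25)]² = 85(m² + 1)
14m² + 75m + 54 = 0, so m = −6/7 or m = −9/2.
Through (−18, 30) these give 6x + 7y = 102 and 9x + 2y = −102.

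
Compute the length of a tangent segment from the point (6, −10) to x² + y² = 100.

6

The centre is (0, 0) and r = 10. The square of the distance from P to the centre is 36 + 100 = 136.
Power of the point: PT² = |PO|² − r² = 36, so PT = 6.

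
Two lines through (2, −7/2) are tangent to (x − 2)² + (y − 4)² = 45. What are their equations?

Write the tangent as mx − y + (−7/2 − m·(2)) = 0 and set its distance from the centre to 3√5:
[m·(0) − (15/2)]² = 45(m² + 1)
4m² − 1 = 0, so m = −1/2 or m = 1/2.
With m = −1/2: x + 2y = −5. With m = 1/2: x − 2y = 9.

x + 2y = −5 and x − 2y = 9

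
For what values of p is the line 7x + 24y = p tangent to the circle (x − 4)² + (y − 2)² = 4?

Tangency holds when the distance from the centre (4, 2) to the line equals the radius 2:
|7·4 + 24·2 − p| / √625 = 2
|p − (76)| = 2·25, so p = 126 or p = 26.

p = 26 or p = 126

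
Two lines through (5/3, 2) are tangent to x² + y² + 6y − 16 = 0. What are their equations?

y = 2 and 3x + 4y = 13

A line y − (2) = m(x − (5/3)) is tangent when its distance from (0, −3) is 5:
(−5/3m − (−5))² = 25(m² + 1)
4m² + 3m = 0, so m = 0 or m = −3/4.
With m = 0: y = 2. With m = −3/4: 3x + 4y = 13.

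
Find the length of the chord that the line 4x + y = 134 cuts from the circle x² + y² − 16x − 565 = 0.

Centre (8, 0), r² = 629. Perpendicular distance d from centre to line = |−102| / √17 = 102/√17.
Half the chord is √(r² − d²) = √(17), so the full chord is 2√17.

2√17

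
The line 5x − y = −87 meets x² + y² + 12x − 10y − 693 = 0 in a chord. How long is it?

10√26

Substitute y = 5x + 87:
26x² + 832x + 6006 = 0  ⟹  x² + 32x + 231 = 0
x = −11 or x = −21, giving (−11, 32) and (−21, −18).
|(−11, 32) − (−21, −18)| = √((10)² + (50)²) = 10√26.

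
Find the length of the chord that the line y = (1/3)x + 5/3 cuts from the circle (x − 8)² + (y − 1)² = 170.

The distance from (8, 1) to the line is 10/√10, and r² = 170.
Chord = 2√(r² − d²) = 2·√(160) = 8√10.

8√10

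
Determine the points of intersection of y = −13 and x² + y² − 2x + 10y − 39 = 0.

(0, −13) and (2, −13)

From the line, y = −13. Substituting:
x² − 2x = 0
x = 2 or x = 0, giving (2, −13) and (0, −13).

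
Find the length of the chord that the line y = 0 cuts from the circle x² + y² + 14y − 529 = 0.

Express y = 0 and substitute into the circle:
x² − 529 = 0
x = 23 or x = −23, giving (23, 0) and (−23, 0).
|(23, 0) − (−23, 0)| = √((46)² + (0)²) = 46.

46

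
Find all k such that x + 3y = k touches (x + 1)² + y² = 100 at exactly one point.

Tangency holds when the distance from the centre (−1, 0) to the line equals the radius 10:
|1·(−1) + 3·0 − k| / √10 = 10
|k − (−1)| = 10√10.

k = −1 ± 10√10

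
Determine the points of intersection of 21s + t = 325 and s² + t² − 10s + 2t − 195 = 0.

(15, 10) and (16, −11)

From the line, t = −21s + 325. Substituting:
442s² − 13702s + 106080 = 0  ⟹  s² − 31s + 240 = 0
s = 16 or s = 15, giving (16, −11) and (15, 10).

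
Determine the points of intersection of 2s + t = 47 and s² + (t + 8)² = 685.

(18, 11) and (26, −5)

Substitute t = −2s + 47:
5s² − 220s + 2340 = 0  ⟹  s² − 44s + 468 = 0
s = 26 or s = 18, giving (26, −5) and (18, 11).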